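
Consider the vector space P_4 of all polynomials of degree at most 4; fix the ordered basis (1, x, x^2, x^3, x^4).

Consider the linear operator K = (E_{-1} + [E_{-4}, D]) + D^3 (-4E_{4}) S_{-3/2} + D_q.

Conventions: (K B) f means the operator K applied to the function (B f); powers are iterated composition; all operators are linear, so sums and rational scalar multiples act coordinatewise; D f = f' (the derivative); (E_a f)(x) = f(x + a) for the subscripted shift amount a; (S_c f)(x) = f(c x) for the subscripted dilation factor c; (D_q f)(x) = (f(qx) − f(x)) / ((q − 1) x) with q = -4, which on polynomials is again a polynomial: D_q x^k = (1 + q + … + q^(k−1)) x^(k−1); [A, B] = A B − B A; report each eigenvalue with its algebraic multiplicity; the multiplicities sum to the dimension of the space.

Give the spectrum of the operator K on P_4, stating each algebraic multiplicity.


image of 1: 1
image of x: x
image of x^2: x^2 - 5x + 1
image of x^3: x^3 + 10x^2 + 3x + 80
image of x^4: x^4 - 55x^3 + 6x^2 - 490x - 1943
the matrix is upper triangular; its diagonal is (1, 1, 1, 1, 1)
for a triangular matrix the eigenvalues are the diagonal entries, with algebraic multiplicity their repetition count

λ = 1 (multiplicity 5)


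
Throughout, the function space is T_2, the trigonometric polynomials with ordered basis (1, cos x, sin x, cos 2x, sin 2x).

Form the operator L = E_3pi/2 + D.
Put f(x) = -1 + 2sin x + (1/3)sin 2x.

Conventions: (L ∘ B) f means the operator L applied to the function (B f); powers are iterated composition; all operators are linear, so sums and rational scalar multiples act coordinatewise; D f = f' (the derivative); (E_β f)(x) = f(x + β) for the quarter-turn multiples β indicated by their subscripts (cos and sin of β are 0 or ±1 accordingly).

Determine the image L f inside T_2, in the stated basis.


E_3pi/2 f = -1 - 2cos x - (1/3)sin 2x
D f = 2cos x + (2/3)cos 2x
(E_3pi/2 + D) f = -1 + (2/3)cos 2x - (1/3)sin 2x

the result is g(x) = -1 + (2/3)cos 2x - (1/3)sin 2x


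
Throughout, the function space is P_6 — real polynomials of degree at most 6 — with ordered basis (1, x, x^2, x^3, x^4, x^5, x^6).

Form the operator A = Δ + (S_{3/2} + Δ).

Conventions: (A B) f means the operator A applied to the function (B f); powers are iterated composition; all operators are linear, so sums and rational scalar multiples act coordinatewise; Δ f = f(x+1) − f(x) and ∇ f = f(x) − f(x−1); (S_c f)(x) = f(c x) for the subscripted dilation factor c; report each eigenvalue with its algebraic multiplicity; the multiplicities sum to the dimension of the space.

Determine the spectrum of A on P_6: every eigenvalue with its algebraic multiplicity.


λ = 1 (multiplicity 1), λ = 3/2 (multiplicity 1), λ = 9/4 (multiplicity 1), λ = 27/8 (multiplicity 1), λ = 81/16 (multiplicity 1), λ = 243/32 (multiplicity 1), λ = 729/64 (multiplicity 1)

image of 1: 1
image of x: (3/2)x + 2
image of x^2: (9/4)x^2 + 4x + 2
image of x^3: (27/8)x^3 + 6x^2 + 6x + 2
image of x^4: (81/16)x^4 + 8x^3 + 12x^2 + 8x + 2
image of x^5: (243/32)x^5 + 10x^4 + 20x^3 + 20x^2 + 10x + 2
image of x^6: (729/64)x^6 + 12x^5 + 30x^4 + 40x^3 + 30x^2 + 12x + 2
the matrix is upper triangular; its diagonal is (1, 3/2, 9/4, 27/8, 81/16, 243/32, 729/64)
for a triangular matrix the eigenvalues are the diagonal entries, with algebraic multiplicity their repetition count


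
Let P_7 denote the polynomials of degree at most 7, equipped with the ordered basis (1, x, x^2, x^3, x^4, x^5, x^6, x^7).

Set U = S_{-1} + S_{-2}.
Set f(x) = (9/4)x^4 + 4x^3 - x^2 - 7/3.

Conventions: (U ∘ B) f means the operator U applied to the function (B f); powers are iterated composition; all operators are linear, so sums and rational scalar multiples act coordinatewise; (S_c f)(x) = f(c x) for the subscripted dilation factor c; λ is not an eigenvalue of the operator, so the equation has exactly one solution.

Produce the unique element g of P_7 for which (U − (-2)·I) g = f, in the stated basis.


write g with unknown coordinates in the stated basis and equate coefficients in (U − (-2)·I) g = f
solving from the highest basis element down gives g = (9/76)x^4 - (4/7)x^3 - (1/7)x^2 - 7/12
check: U g = (153/76)x^4 + (36/7)x^3 - (5/7)x^2 - 7/6
so U g − (-2)·g = (9/4)x^4 + 4x^3 - x^2 - 7/3 = f ✓

the image equals g(x) = (9/76)x^4 - (4/7)x^3 - (1/7)x^2 - 7/12


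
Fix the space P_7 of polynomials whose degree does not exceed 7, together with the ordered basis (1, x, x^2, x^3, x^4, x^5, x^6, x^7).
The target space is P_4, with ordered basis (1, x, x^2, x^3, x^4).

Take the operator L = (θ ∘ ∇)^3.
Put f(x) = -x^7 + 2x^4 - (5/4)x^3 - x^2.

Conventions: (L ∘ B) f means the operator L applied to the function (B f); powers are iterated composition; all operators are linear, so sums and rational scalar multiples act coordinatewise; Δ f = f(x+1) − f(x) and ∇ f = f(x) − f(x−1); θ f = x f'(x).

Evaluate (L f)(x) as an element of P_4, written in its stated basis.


∇ f = -7x^6 + 21x^5 - 35x^4 + 43x^3 - (147/4)x^2 + (67/4)x - 13/4
θ ∇ f = -42x^6 + 105x^5 - 140x^4 + 129x^3 - (147/2)x^2 + (67/4)x
∇ (θ ∘ ∇) f = -252x^5 + 1155x^4 - 2450x^3 + 2907x^2 - 1871x + 2025/4
θ ∇ (θ ∘ ∇) f = -1260x^5 + 4620x^4 - 7350x^3 + 5814x^2 - 1871x
∇ (θ ∘ ∇) (θ ∘ ∇) f = -6300x^4 + 31080x^3 - 62370x^2 + 58458x - 20915
θ ∇ (θ ∘ ∇) (θ ∘ ∇) f = -25200x^4 + 93240x^3 - 124740x^2 + 58458x

g(x) = -25200x^4 + 93240x^3 - 124740x^2 + 58458x


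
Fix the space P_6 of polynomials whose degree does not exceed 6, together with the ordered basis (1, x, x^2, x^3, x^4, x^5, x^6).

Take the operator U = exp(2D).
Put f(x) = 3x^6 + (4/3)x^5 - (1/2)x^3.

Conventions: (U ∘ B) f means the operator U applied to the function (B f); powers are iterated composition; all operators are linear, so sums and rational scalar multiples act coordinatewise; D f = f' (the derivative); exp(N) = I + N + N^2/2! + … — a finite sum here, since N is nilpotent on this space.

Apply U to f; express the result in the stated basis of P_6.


order-1 term: 36x^5 + (40/3)x^4 - 3x^2
order-2 term: 180x^4 + (160/3)x^3 - 6x
order-3 term: 480x^3 + (320/3)x^2 - 4
order-4 term: 720x^2 + (320/3)x
order-5 term: 576x + 128/3
order-6 term: 192
the series for exp(2D) f terminates at order 6
exp(2D) f = 3x^6 + (112/3)x^5 + (580/3)x^4 + (3197/6)x^3 + (2471/3)x^2 + (2030/3)x + 692/3

the image equals g(x) = 3x^6 + (112/3)x^5 + (580/3)x^4 + (3197/6)x^3 + (2471/3)x^2 + (2030/3)x + 692/3


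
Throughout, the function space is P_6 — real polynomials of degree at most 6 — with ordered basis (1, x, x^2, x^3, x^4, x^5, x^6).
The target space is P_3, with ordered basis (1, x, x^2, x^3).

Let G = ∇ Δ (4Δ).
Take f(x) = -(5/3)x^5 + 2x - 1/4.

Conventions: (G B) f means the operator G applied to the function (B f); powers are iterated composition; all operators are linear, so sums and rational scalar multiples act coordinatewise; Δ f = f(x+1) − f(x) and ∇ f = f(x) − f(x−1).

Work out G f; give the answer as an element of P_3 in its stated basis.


the result is g(x) = -400x^2 - 400x - 200

Δ f = -(25/3)x^4 - (50/3)x^3 - (50/3)x^2 - (25/3)x + 1/3
(4Δ) f = -(100/3)x^4 - (200/3)x^3 - (200/3)x^2 - (100/3)x + 4/3
Δ (4Δ) f = -(400/3)x^3 - 400x^2 - (1400/3)x - 200
∇ Δ (4Δ) f = -400x^2 - 400x - 200


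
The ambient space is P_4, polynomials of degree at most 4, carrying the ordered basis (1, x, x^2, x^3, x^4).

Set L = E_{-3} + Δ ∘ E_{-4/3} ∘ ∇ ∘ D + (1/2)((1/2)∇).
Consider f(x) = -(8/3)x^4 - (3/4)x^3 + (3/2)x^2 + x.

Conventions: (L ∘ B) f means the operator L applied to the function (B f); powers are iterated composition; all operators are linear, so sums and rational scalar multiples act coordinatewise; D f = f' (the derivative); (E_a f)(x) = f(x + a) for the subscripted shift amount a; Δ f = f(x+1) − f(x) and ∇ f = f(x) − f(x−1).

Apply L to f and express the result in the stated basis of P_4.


E_{-3} f = -(8/3)x^4 + (125/4)x^3 - (543/4)x^2 + (1039/4)x - 741/4
D f = -(32/3)x^3 - (9/4)x^2 + 3x + 1
∇ D f = -32x^2 + (55/2)x - 65/12
E_{-4/3} ∇ D f = -32x^2 + (677/6)x - 3563/36
Δ (E_{-4/3} ∘ ∇) D f = -64x + 485/6
∇ f = -(32/3)x^3 + (55/4)x^2 - (65/12)x + 17/12
((1/2)∇) f = -(16/3)x^3 + (55/8)x^2 - (65/24)x + 17/24
((1/2)((1/2)∇)) f = -(8/3)x^3 + (55/16)x^2 - (65/48)x + 17/48
(E_{-3} + Δ ∘ E_{-4/3} ∘ ∇ ∘ D + (1/2)((1/2)∇)) f = -(8/3)x^4 + (343/12)x^3 - (2117/16)x^2 + (9331/48)x - 1665/16

the result is g(x) = -(8/3)x^4 + (343/12)x^3 - (2117/16)x^2 + (9331/48)x - 1665/16


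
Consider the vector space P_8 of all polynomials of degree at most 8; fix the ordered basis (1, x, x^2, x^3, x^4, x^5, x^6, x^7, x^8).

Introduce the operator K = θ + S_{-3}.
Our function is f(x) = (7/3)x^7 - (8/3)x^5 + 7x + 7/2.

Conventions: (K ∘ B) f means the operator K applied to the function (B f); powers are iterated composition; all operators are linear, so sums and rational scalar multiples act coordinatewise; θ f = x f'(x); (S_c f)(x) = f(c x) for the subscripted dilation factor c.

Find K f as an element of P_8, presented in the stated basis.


θ f = (49/3)x^7 - (40/3)x^5 + 7x
S_{-3} f = -5103x^7 + 648x^5 - 21x + 7/2
(θ + S_{-3}) f = -(15260/3)x^7 + (1904/3)x^5 - 14x + 7/2

g(x) = -(15260/3)x^7 + (1904/3)x^5 - 14x + 7/2


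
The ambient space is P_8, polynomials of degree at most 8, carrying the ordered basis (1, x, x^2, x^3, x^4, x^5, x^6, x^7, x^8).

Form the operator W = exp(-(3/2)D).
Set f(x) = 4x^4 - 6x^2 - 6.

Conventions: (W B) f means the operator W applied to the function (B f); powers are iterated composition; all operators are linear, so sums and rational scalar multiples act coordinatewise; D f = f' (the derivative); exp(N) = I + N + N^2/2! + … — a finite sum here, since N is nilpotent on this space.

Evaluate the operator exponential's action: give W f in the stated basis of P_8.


the result is g(x) = 4x^4 - 24x^3 + 48x^2 - 36x + 3/4

order-1 term: -24x^3 + 18x
order-2 term: 54x^2 - 27/2
order-3 term: -54x
order-4 term: 81/4
the series for exp(-(3/2)D) f terminates at order 4
exp(-(3/2)D) f = 4x^4 - 24x^3 + 48x^2 - 36x + 3/4


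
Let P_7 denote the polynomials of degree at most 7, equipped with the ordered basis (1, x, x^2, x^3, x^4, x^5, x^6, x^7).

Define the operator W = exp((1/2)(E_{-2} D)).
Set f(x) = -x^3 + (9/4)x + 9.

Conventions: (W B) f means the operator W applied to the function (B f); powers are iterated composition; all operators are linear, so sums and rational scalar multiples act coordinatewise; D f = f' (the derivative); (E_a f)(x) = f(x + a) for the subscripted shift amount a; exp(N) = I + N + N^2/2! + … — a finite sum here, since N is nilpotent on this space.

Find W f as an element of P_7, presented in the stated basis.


order-1 term: -(3/2)x^2 + 6x - 39/8
order-2 term: -(3/4)x + 3
order-3 term: -1/8
the series for exp((1/2)(E_{-2} D)) f terminates at order 3
exp((1/2)(E_{-2} D)) f = -x^3 - (3/2)x^2 + (15/2)x + 7

the image equals g(x) = -x^3 - (3/2)x^2 + (15/2)x + 7


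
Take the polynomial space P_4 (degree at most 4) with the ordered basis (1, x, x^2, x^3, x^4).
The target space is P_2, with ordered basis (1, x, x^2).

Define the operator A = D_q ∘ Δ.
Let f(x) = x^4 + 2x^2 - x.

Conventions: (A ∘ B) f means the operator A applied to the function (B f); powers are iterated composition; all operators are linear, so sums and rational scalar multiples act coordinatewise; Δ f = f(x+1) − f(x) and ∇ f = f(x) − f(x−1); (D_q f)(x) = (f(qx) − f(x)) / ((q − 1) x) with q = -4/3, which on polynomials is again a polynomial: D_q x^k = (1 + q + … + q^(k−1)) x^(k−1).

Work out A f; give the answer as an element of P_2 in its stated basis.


the result is g(x) = (52/9)x^2 - 2x + 8

Δ f = 4x^3 + 6x^2 + 8x + 2
D_q Δ f = (52/9)x^2 - 2x + 8


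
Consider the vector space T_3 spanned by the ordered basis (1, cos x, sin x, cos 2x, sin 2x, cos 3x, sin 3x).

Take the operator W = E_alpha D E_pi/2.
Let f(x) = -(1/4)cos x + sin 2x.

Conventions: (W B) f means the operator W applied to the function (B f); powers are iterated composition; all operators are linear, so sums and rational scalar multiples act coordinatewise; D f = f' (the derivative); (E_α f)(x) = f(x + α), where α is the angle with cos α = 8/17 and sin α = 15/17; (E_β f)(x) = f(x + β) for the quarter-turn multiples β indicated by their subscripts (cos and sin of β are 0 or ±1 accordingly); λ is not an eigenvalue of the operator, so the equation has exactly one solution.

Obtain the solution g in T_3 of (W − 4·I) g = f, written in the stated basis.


the result is g(x) = (19/353)cos x + (15/1412)sin x - (161/970)cos 2x - (169/485)sin 2x

write g with unknown coordinates in the stated basis and equate coefficients in (W − 4·I) g = f
solving from the highest basis element down gives g = (19/353)cos x + (15/1412)sin x - (161/970)cos 2x - (169/485)sin 2x
check: W g = -(49/1412)cos x + (15/353)sin x - (322/485)cos 2x - (191/485)sin 2x
so W g − 4·g = -(1/4)cos x + sin 2x = f ✓


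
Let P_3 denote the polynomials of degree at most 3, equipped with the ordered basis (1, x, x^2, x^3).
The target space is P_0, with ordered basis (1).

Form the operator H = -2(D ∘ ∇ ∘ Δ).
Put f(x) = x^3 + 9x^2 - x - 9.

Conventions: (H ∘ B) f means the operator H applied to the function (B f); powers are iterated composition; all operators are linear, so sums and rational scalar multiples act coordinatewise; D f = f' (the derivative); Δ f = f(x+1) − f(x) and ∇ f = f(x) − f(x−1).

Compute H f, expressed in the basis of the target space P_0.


Δ f = 3x^2 + 21x + 9
∇ Δ f = 6x + 18
D ∇ Δ f = 6
(-2(D ∘ ∇ ∘ Δ)) f = -12

the image equals g(x) = -12


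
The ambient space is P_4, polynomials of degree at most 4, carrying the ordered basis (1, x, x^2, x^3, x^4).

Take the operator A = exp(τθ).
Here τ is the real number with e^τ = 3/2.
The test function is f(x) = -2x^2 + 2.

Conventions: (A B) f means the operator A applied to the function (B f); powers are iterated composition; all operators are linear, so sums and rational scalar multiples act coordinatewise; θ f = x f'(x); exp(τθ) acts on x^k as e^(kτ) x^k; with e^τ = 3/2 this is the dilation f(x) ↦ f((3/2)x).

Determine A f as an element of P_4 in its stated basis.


g(x) = -(9/2)x^2 + 2

exp(τθ) x^k = e^(kτ) x^k; with e^τ = 3/2 this sends x^k to (3/2)^k x^k
x^2 ↦ 9/4 x^2
applying this coordinatewise to f: exp(τθ) f = -(9/2)x^2 + 2


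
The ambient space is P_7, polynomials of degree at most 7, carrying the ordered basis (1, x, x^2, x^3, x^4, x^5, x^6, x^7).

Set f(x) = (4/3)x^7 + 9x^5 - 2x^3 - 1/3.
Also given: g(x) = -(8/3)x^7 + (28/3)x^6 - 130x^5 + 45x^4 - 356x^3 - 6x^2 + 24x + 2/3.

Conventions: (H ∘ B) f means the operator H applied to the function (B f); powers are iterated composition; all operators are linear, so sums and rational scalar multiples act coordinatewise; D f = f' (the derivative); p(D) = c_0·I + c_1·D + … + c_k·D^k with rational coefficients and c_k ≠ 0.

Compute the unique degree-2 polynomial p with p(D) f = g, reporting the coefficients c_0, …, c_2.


p(D) = -2·I + D − 2·D^2, i.e. c_0 = -2, c_1 = 1, c_2 = -2

D^0 f = (4/3)x^7 + 9x^5 - 2x^3 - 1/3
D^1 f = (28/3)x^6 + 45x^4 - 6x^2
D^2 f = 56x^5 + 180x^3 - 12x
matching coefficients of g against c_0 f + c_1 Df + … from the top degree down determines the c_i
solution: c_0 = -2, c_1 = 1, c_2 = -2


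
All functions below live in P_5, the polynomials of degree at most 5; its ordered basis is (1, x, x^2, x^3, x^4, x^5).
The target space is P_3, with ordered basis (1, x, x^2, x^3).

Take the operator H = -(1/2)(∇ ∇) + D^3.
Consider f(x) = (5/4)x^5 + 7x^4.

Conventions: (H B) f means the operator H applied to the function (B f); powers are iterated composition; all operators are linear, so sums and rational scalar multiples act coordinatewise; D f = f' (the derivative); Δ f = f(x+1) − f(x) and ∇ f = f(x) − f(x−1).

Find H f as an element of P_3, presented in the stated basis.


∇ f = (25/4)x^4 + (31/2)x^3 - (59/2)x^2 + (87/4)x - 23/4
∇ ∇ f = 25x^3 + 9x^2 - (161/2)x + 121/2
(-(1/2)(∇ ∇)) f = -(25/2)x^3 - (9/2)x^2 + (161/4)x - 121/4
D f = (25/4)x^4 + 28x^3
D D f = 25x^3 + 84x^2
D D D f = 75x^2 + 168x
(-(1/2)(∇ ∇) + D^3) f = -(25/2)x^3 + (141/2)x^2 + (833/4)x - 121/4

the image equals g(x) = -(25/2)x^3 + (141/2)x^2 + (833/4)x - 121/4


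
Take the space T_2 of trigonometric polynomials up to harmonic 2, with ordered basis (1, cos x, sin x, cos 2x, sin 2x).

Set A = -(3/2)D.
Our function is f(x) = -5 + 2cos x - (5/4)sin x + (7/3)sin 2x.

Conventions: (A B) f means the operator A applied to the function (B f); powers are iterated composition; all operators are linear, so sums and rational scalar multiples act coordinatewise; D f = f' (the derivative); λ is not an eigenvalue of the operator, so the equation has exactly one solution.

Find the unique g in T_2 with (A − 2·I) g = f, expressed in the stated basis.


write g with unknown coordinates in the stated basis and equate coefficients in (A − 2·I) g = f
solving from the highest basis element down gives g = 5/2 - (47/50)cos x - (2/25)sin x + (7/13)cos 2x - (14/39)sin 2x
check: A g = (3/25)cos x - (141/100)sin x + (14/13)cos 2x + (21/13)sin 2x
so A g − 2·g = -5 + 2cos x - (5/4)sin x + (7/3)sin 2x = f ✓

the image equals g(x) = 5/2 - (47/50)cos x - (2/25)sin x + (7/13)cos 2x - (14/39)sin 2x


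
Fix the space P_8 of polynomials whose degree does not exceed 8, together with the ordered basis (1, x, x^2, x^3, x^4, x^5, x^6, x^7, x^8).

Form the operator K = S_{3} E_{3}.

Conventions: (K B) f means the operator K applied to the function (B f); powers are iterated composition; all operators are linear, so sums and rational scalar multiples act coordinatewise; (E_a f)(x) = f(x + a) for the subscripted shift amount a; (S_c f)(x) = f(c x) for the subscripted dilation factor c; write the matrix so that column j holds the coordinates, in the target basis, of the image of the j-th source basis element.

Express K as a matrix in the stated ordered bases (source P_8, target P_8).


the matrix is [[1, 3, 9, 27, 81, 243, 729, 2187, 6561]; [0, 3, 18, 81, 324, 1215, 4374, 15309, 52488]; [0, 0, 9, 81, 486, 2430, 10935, 45927, 183708]; [0, 0, 0, 27, 324, 2430, 14580, 76545, 367416]; [0, 0, 0, 0, 81, 1215, 10935, 76545, 459270]; [0, 0, 0, 0, 0, 243, 4374, 45927, 367416]; [0, 0, 0, 0, 0, 0, 729, 15309, 183708]; [0, 0, 0, 0, 0, 0, 0, 2187, 52488]; [0, 0, 0, 0, 0, 0, 0, 0, 6561]] (rows listed top to bottom)

image of 1: 1
image of x: 3x + 3
image of x^2: 9x^2 + 18x + 9
image of x^3: 27x^3 + 81x^2 + 81x + 27
image of x^4: 81x^4 + 324x^3 + 486x^2 + 324x + 81
image of x^5: 243x^5 + 1215x^4 + 2430x^3 + 2430x^2 + 1215x + 243
image of x^6: 729x^6 + 4374x^5 + 10935x^4 + 14580x^3 + 10935x^2 + 4374x + 729
image of x^7: 2187x^7 + 15309x^6 + 45927x^5 + 76545x^4 + 76545x^3 + 45927x^2 + 15309x + 2187
image of x^8: 6561x^8 + 52488x^7 + 183708x^6 + 367416x^5 + 459270x^4 + 367416x^3 + 183708x^2 + 52488x + 6561
each image's coordinates form column j of the matrix


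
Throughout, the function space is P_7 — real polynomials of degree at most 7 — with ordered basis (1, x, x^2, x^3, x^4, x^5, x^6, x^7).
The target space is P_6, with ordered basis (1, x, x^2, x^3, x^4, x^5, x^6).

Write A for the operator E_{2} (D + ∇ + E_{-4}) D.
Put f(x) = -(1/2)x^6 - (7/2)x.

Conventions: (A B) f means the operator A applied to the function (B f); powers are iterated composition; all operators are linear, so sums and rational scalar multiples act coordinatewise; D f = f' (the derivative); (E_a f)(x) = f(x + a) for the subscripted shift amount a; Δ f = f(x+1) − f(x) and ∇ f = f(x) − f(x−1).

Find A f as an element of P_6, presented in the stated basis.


the image equals g(x) = -3x^5 - 330x^3 - 330x^2 - 945x - 481/2

D f = -3x^5 - 7/2
D D f = -15x^4
∇ D f = -15x^4 + 30x^3 - 30x^2 + 15x - 3
E_{-4} D f = -3x^5 + 60x^4 - 480x^3 + 1920x^2 - 3840x + 6137/2
(D + ∇ + E_{-4}) D f = -3x^5 + 30x^4 - 450x^3 + 1890x^2 - 3825x + 6131/2
E_{2} (D + ∇ + E_{-4}) D f = -3x^5 - 330x^3 - 330x^2 - 945x - 481/2


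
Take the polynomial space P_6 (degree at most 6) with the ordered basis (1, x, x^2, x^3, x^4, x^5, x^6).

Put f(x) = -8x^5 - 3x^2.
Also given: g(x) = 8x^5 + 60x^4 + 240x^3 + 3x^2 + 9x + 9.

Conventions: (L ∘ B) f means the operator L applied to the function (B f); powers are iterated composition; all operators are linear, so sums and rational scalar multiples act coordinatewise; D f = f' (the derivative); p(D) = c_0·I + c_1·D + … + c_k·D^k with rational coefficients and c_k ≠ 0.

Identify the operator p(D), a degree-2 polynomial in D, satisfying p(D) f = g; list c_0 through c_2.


D^0 f = -8x^5 - 3x^2
D^1 f = -40x^4 - 6x
D^2 f = -160x^3 - 6
matching coefficients of g against c_0 f + c_1 Df + … from the top degree down determines the c_i
solution: c_0 = -1, c_1 = -3/2, c_2 = -3/2

c_0 = -1, c_1 = -3/2, c_2 = -3/2


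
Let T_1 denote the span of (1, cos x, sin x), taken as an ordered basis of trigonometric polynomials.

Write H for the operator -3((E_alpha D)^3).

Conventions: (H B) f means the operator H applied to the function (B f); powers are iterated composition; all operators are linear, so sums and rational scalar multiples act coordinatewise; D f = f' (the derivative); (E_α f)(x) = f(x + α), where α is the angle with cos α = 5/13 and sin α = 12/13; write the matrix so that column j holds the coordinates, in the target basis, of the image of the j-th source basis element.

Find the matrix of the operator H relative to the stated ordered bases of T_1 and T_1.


the matrix is [[0, 0, 0]; [0, 2484/2197, -6105/2197]; [0, 6105/2197, 2484/2197]] (rows listed top to bottom)

image of 1: 0
image of cos x: (2484/2197)cos x + (6105/2197)sin x
image of sin x: -(6105/2197)cos x + (2484/2197)sin x
each image's coordinates form column j of the matrix


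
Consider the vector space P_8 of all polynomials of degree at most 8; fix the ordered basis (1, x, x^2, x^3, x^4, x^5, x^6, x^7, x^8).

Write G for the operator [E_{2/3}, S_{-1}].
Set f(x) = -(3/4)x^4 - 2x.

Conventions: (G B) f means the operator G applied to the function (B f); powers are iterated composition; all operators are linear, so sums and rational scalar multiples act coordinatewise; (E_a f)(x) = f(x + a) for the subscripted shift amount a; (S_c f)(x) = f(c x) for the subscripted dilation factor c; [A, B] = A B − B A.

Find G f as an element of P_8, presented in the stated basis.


S_{-1} f = -(3/4)x^4 + 2x
E_{2/3} S_{-1} f = -(3/4)x^4 - 2x^3 - 2x^2 + (10/9)x + 32/27
E_{2/3} f = -(3/4)x^4 - 2x^3 - 2x^2 - (26/9)x - 40/27
S_{-1} E_{2/3} f = -(3/4)x^4 + 2x^3 - 2x^2 + (26/9)x - 40/27
[E_{2/3}, S_{-1}] f = -4x^3 - (16/9)x + 8/3

the image equals g(x) = -4x^3 - (16/9)x + 8/3


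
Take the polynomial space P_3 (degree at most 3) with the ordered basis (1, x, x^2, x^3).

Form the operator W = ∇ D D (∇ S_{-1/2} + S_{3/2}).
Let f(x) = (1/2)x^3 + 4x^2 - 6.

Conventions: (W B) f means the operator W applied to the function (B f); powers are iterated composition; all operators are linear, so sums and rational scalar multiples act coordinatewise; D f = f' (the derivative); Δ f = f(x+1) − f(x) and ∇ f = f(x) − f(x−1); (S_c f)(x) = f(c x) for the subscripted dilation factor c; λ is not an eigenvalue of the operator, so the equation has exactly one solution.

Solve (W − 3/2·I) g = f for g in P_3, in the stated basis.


the result is g(x) = -(1/3)x^3 - (8/3)x^2 - 1/2

write g with unknown coordinates in the stated basis and equate coefficients in (W − 3/2·I) g = f
solving from the highest basis element down gives g = -(1/3)x^3 - (8/3)x^2 - 1/2
check: W g = -27/4
so W g − 3/2·g = (1/2)x^3 + 4x^2 - 6 = f ✓


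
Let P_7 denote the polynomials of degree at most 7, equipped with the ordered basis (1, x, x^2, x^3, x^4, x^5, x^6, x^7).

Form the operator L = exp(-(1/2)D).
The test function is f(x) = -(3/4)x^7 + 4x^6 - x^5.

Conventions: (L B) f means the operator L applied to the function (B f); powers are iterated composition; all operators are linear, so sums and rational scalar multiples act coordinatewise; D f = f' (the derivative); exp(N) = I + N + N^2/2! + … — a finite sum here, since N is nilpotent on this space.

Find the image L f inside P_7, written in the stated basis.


order-1 term: (21/8)x^6 - 12x^5 + (5/2)x^4
order-2 term: -(63/16)x^5 + 15x^4 - (5/2)x^3
order-3 term: (105/32)x^4 - 10x^3 + (5/4)x^2
order-4 term: -(105/64)x^3 + (15/4)x^2 - (5/16)x
order-5 term: (63/128)x^2 - (3/4)x + 1/32
order-6 term: -(21/256)x + 1/16
order-7 term: 3/512
the series for exp(-(1/2)D) f terminates at order 7
exp(-(1/2)D) f = -(3/4)x^7 + (53/8)x^6 - (271/16)x^5 + (665/32)x^4 - (905/64)x^3 + (703/128)x^2 - (293/256)x + 51/512

the result is g(x) = -(3/4)x^7 + (53/8)x^6 - (271/16)x^5 + (665/32)x^4 - (905/64)x^3 + (703/128)x^2 - (293/256)x + 51/512


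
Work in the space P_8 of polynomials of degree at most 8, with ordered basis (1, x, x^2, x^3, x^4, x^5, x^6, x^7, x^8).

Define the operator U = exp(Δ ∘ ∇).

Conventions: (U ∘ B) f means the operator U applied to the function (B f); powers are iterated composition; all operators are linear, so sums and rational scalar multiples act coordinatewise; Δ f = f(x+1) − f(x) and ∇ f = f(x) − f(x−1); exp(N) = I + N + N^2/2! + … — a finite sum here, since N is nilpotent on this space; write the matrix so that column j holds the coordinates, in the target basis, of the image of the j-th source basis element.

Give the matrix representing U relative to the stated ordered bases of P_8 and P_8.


image of 1: 1
image of x: x
image of x^2: x^2 + 2
image of x^3: x^3 + 6x
image of x^4: x^4 + 12x^2 + 14
image of x^5: x^5 + 20x^3 + 70x
image of x^6: x^6 + 30x^4 + 210x^2 + 182
image of x^7: x^7 + 42x^5 + 490x^3 + 1274x
image of x^8: x^8 + 56x^6 + 980x^4 + 5096x^2 + 3614
each image's coordinates form column j of the matrix

the matrix is [[1, 0, 2, 0, 14, 0, 182, 0, 3614]; [0, 1, 0, 6, 0, 70, 0, 1274, 0]; [0, 0, 1, 0, 12, 0, 210, 0, 5096]; [0, 0, 0, 1, 0, 20, 0, 490, 0]; [0, 0, 0, 0, 1, 0, 30, 0, 980]; [0, 0, 0, 0, 0, 1, 0, 42, 0]; [0, 0, 0, 0, 0, 0, 1, 0, 56]; [0, 0, 0, 0, 0, 0, 0, 1, 0]; [0, 0, 0, 0, 0, 0, 0, 0, 1]] (rows listed top to bottom)


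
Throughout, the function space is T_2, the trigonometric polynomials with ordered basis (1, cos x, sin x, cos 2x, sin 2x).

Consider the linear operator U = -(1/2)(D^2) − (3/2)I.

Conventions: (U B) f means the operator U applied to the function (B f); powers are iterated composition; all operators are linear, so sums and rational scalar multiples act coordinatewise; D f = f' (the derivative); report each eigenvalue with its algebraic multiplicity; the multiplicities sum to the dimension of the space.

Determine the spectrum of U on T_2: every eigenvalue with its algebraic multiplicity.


image of 1: -3/2
image of cos x: -cos x
image of sin x: -sin x
image of cos 2x: (1/2)cos 2x
image of sin 2x: (1/2)sin 2x
the matrix is diagonal; its diagonal is (-3/2, -1, -1, 1/2, 1/2)
for a triangular matrix the eigenvalues are the diagonal entries, with algebraic multiplicity their repetition count

λ = -3/2 (multiplicity 1), λ = -1 (multiplicity 2), λ = 1/2 (multiplicity 2)


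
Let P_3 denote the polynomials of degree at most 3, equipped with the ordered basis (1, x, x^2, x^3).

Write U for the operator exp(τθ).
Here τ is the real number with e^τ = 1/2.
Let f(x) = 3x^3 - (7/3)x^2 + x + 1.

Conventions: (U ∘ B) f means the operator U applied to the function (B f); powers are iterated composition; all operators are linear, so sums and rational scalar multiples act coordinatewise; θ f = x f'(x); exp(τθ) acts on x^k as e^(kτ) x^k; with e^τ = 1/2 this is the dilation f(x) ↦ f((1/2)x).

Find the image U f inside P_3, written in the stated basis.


the image equals g(x) = (3/8)x^3 - (7/12)x^2 + (1/2)x + 1

exp(τθ) x^k = e^(kτ) x^k; with e^τ = 1/2 this sends x^k to (1/2)^k x^k
x ↦ 1/2 x
x^2 ↦ 1/4 x^2
x^3 ↦ 1/8 x^3
applying this coordinatewise to f: exp(τθ) f = (3/8)x^3 - (7/12)x^2 + (1/2)x + 1


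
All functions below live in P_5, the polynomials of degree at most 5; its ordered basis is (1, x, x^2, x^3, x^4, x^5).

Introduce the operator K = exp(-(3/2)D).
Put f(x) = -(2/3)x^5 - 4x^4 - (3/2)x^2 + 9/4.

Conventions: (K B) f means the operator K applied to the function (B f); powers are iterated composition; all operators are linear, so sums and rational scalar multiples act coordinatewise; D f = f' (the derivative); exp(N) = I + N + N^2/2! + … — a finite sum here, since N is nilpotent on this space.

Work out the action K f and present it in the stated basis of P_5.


order-1 term: 5x^4 + 24x^3 + (9/2)x
order-2 term: -15x^3 - 54x^2 - 27/8
order-3 term: (45/2)x^2 + 54x
order-4 term: -(135/8)x - 81/4
order-5 term: 81/16
the series for exp(-(3/2)D) f terminates at order 5
exp(-(3/2)D) f = -(2/3)x^5 + x^4 + 9x^3 - 33x^2 + (333/8)x - 261/16

g(x) = -(2/3)x^5 + x^4 + 9x^3 - 33x^2 + (333/8)x - 261/16


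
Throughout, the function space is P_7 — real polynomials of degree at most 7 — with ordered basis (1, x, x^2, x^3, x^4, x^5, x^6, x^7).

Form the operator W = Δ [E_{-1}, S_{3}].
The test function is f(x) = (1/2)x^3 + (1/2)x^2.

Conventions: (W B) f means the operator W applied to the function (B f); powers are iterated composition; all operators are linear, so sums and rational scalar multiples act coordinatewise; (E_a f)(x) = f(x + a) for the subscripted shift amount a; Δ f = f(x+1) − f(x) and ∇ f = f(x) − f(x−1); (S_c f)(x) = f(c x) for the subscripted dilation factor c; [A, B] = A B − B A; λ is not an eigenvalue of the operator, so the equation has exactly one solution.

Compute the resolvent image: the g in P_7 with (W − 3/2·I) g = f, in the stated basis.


the image equals g(x) = -(1/3)x^3 - (1/3)x^2 + 24x - 4/3

write g with unknown coordinates in the stated basis and equate coefficients in (W − 3/2·I) g = f
solving from the highest basis element down gives g = -(1/3)x^3 - (1/3)x^2 + 24x - 4/3
check: W g = 36x - 2
so W g − 3/2·g = (1/2)x^3 + (1/2)x^2 = f ✓


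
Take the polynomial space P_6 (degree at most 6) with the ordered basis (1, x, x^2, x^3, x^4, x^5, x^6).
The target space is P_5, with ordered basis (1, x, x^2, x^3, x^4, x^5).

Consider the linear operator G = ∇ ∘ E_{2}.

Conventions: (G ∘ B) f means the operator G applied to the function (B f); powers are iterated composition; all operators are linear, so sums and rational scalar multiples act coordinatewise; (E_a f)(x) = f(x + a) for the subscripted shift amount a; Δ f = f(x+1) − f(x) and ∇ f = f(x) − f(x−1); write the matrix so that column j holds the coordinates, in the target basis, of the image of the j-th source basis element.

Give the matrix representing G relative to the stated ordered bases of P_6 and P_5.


image of 1: 0
image of x: 1
image of x^2: 2x + 3
image of x^3: 3x^2 + 9x + 7
image of x^4: 4x^3 + 18x^2 + 28x + 15
image of x^5: 5x^4 + 30x^3 + 70x^2 + 75x + 31
image of x^6: 6x^5 + 45x^4 + 140x^3 + 225x^2 + 186x + 63
each image's coordinates form column j of the matrix

the matrix is [[0, 1, 3, 7, 15, 31, 63]; [0, 0, 2, 9, 28, 75, 186]; [0, 0, 0, 3, 18, 70, 225]; [0, 0, 0, 0, 4, 30, 140]; [0, 0, 0, 0, 0, 5, 45]; [0, 0, 0, 0, 0, 0, 6]] (rows listed top to bottom)


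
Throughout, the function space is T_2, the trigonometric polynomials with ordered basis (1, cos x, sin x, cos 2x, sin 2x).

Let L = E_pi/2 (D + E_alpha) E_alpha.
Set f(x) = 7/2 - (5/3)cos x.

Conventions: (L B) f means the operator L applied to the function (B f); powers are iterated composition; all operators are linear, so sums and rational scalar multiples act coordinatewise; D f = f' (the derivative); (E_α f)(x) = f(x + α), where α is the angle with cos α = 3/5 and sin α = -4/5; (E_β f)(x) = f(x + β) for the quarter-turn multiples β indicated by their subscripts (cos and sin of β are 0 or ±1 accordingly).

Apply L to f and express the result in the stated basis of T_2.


the result is g(x) = 7/2 - (3/5)cos x + (13/15)sin x

E_alpha f = 7/2 - cos x - (4/3)sin x
D E_alpha f = -(4/3)cos x + sin x
E_alpha E_alpha f = 7/2 + (7/15)cos x - (8/5)sin x
(D + E_alpha) E_alpha f = 7/2 - (13/15)cos x - (3/5)sin x
E_pi/2 (D + E_alpha) E_alpha f = 7/2 - (3/5)cos x + (13/15)sin x


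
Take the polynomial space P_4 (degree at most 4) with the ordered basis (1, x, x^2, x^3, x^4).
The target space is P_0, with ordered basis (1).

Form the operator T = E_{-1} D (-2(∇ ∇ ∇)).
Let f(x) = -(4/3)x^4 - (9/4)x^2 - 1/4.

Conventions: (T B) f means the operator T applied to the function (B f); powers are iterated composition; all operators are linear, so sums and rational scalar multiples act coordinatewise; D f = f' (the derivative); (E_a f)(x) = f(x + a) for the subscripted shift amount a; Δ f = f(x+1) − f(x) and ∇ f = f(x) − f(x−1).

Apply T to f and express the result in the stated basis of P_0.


∇ f = -(16/3)x^3 + 8x^2 - (59/6)x + 43/12
∇ ∇ f = -16x^2 + 32x - 139/6
∇ ∇ ∇ f = -32x + 48
(-2(∇ ∇ ∇)) f = 64x - 96
D (-2(∇ ∇ ∇)) f = 64
E_{-1} D (-2(∇ ∇ ∇)) f = 64

the result is g(x) = 64


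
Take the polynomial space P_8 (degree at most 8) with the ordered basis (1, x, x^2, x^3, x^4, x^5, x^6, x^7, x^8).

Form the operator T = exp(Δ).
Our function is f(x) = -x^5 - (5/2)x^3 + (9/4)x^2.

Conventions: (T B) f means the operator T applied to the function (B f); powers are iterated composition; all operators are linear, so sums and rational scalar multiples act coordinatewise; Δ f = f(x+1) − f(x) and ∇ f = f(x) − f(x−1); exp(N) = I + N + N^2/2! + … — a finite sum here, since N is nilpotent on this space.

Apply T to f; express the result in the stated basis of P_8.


the result is g(x) = -x^5 - 5x^4 - (45/2)x^3 - (221/4)x^2 - (171/2)x - 60

order-1 term: -5x^4 - 10x^3 - (35/2)x^2 - 8x - 5/4
order-2 term: -10x^3 - 30x^2 - (85/2)x - 81/4
order-3 term: -10x^2 - 30x - 55/2
order-4 term: -5x - 10
order-5 term: -1
the series for exp(Δ) f terminates at order 5
exp(Δ) f = -x^5 - 5x^4 - (45/2)x^3 - (221/4)x^2 - (171/2)x - 60


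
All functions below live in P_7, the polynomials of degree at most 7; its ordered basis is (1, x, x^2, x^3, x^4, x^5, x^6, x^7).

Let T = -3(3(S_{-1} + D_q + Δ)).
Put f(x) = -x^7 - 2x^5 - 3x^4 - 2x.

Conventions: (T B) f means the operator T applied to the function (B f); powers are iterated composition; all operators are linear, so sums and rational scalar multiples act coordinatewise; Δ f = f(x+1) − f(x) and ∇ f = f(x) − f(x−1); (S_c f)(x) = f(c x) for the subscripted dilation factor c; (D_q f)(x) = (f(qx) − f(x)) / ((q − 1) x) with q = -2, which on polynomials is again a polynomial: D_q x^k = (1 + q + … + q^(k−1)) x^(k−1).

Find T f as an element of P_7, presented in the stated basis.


the result is g(x) = -9x^7 + 450x^6 + 171x^5 + 630x^4 + 468x^3 + 531x^2 + 243x + 90

S_{-1} f = x^7 + 2x^5 - 3x^4 + 2x
D_q f = -43x^6 - 22x^4 + 15x^3 - 2
Δ f = -7x^6 - 21x^5 - 45x^4 - 67x^3 - 59x^2 - 29x - 8
(S_{-1} + D_q + Δ) f = x^7 - 50x^6 - 19x^5 - 70x^4 - 52x^3 - 59x^2 - 27x - 10
(3(S_{-1} + D_q + Δ)) f = 3x^7 - 150x^6 - 57x^5 - 210x^4 - 156x^3 - 177x^2 - 81x - 30
(-3(3(S_{-1} + D_q + Δ))) f = -9x^7 + 450x^6 + 171x^5 + 630x^4 + 468x^3 + 531x^2 + 243x + 90


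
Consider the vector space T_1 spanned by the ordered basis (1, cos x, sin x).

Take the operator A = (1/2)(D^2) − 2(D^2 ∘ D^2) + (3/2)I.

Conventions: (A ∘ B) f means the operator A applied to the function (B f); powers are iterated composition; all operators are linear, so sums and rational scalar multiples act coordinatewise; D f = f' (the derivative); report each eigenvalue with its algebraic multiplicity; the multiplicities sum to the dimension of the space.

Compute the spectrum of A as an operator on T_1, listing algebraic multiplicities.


λ = -1 (multiplicity 2), λ = 3/2 (multiplicity 1)

image of 1: 3/2
image of cos x: -cos x
image of sin x: -sin x
the matrix is diagonal; its diagonal is (3/2, -1, -1)
for a triangular matrix the eigenvalues are the diagonal entries, with algebraic multiplicity their repetition count


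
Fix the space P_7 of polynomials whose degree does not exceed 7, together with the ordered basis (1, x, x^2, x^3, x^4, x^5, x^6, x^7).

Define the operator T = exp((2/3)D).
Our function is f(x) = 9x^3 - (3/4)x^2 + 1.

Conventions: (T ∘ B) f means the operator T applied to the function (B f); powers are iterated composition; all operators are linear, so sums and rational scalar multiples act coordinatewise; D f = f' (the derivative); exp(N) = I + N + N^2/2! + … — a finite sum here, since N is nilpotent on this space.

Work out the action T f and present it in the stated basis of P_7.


the image equals g(x) = 9x^3 + (69/4)x^2 + 11x + 10/3

order-1 term: 18x^2 - x
order-2 term: 12x - 1/3
order-3 term: 8/3
the series for exp((2/3)D) f terminates at order 3
exp((2/3)D) f = 9x^3 + (69/4)x^2 + 11x + 10/3


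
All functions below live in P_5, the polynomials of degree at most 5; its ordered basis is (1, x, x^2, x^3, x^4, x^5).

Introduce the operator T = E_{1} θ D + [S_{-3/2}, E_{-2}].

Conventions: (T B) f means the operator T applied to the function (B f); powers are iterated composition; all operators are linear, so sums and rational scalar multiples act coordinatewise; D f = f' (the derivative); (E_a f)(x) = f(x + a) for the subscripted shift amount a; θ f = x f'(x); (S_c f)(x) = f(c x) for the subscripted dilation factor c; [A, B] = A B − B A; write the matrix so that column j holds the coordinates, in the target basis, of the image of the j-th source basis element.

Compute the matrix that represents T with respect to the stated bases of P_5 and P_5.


the matrix is [[0, -5, -3, -29, -53, -255]; [0, 0, 17, 69/2, 246, 1135/2]; [0, 0, 0, -111/4, -63/2, -1335/2]; [0, 0, 0, 0, 159/2, 995/4]; [0, 0, 0, 0, 0, -1705/16]; [0, 0, 0, 0, 0, 0]] (rows listed top to bottom)

image of 1: 0
image of x: -5
image of x^2: 17x - 3
image of x^3: -(111/4)x^2 + (69/2)x - 29
image of x^4: (159/2)x^3 - (63/2)x^2 + 246x - 53
image of x^5: -(1705/16)x^4 + (995/4)x^3 - (1335/2)x^2 + (1135/2)x - 255
each image's coordinates form column j of the matrix


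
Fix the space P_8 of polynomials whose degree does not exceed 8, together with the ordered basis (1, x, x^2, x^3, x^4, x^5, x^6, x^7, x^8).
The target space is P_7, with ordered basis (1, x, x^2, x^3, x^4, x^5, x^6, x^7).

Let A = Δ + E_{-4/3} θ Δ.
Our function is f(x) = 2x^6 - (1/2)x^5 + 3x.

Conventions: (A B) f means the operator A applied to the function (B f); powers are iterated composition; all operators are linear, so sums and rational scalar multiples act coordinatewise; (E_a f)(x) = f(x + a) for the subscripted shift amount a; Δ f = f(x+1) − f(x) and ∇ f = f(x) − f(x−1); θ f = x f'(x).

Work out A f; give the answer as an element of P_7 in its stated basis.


Δ f = 12x^5 + (55/2)x^4 + 35x^3 + 25x^2 + (19/2)x + 9/2
Δ f = 12x^5 + (55/2)x^4 + 35x^3 + 25x^2 + (19/2)x + 9/2
θ Δ f = 60x^5 + 110x^4 + 105x^3 + 50x^2 + (19/2)x
E_{-4/3} θ Δ f = 60x^5 - 290x^4 + 585x^3 - (5570/9)x^2 + (18433/54)x - 2102/27
(Δ + E_{-4/3} θ Δ) f = 72x^5 - (525/2)x^4 + 620x^3 - (5345/9)x^2 + (9473/27)x - 3961/54

g(x) = 72x^5 - (525/2)x^4 + 620x^3 - (5345/9)x^2 + (9473/27)x - 3961/54


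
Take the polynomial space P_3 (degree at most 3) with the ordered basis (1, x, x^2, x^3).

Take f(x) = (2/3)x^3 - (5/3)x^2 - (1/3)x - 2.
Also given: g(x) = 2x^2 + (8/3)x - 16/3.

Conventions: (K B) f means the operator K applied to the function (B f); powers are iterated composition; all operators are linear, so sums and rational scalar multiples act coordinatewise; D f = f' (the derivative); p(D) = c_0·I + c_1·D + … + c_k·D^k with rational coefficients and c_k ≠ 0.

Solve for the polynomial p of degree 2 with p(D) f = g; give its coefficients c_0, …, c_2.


c_0 = 0, c_1 = 1, c_2 = 3/2

D^0 f = (2/3)x^3 - (5/3)x^2 - (1/3)x - 2
D^1 f = 2x^2 - (10/3)x - 1/3
D^2 f = 4x - 10/3
matching coefficients of g against c_0 f + c_1 Df + … from the top degree down determines the c_i
solution: c_0 = 0, c_1 = 1, c_2 = 3/2


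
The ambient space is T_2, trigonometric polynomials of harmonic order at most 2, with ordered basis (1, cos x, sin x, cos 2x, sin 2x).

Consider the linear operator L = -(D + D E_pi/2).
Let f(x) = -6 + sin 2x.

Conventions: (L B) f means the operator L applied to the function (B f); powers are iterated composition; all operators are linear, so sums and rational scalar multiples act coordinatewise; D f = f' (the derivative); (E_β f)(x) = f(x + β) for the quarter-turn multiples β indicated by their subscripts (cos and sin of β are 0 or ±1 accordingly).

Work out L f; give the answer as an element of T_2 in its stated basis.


D f = 2cos 2x
E_pi/2 f = -6 - sin 2x
D E_pi/2 f = -2cos 2x
(D + D E_pi/2) f = 0
(-(D + D E_pi/2)) f = 0

g(x) = 0
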